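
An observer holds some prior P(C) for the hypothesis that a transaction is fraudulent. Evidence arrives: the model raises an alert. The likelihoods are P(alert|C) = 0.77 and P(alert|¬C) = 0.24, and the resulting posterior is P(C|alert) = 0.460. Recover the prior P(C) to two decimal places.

P(C) = 0.21

Bayes' rule in odds form gives O(C|E) = O(C)·[P(E|C)/P(E|¬C)], hence O(C) = O(C|E)/LR.
Posterior odds = 0.460/(1−0.460) = 0.8519. LR = 0.77/0.24 = 3.2083.
Prior odds = 0.8519/3.2083 = 0.2655, so P(C) = 0.2655/(1+0.2655) ≈ 0.21.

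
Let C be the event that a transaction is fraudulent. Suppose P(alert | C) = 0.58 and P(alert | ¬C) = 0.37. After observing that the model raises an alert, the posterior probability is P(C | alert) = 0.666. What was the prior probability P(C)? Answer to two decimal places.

P(C) = 0.56

Bayes' rule in odds form gives O(C|E) = O(C)·[P(E|C)/P(E|¬C)], hence O(C) = O(C|E)/LR.
Posterior odds = 0.666/(1−0.666) = 1.9940. LR = 0.58/0.37 = 1.5676.
Prior odds = 1.9940/1.5676 = 1.2720, so P(C) = 1.2720/(1+1.2720) ≈ 0.56.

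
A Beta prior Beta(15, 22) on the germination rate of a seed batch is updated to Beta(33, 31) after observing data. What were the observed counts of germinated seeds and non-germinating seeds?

18 germinated seeds and 9 non-germinating seeds

Under Beta–binomial conjugacy the posterior parameters are (a+s, b+f).
So s = 33 − 15 = 18 and f = 31 − 22 = 9.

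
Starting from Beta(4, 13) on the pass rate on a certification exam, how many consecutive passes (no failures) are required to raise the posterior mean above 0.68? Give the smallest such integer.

After k passes and 0 failures the posterior is Beta(4+k, 13), with mean (4+k)/(4+13+k).
Set (4+k)/(17+k) > 0.68 and solve: k > (0.68·17 − 4)/(1 − 0.68) = 23.625.
The smallest integer exceeding 23.625 is 24.

k = 24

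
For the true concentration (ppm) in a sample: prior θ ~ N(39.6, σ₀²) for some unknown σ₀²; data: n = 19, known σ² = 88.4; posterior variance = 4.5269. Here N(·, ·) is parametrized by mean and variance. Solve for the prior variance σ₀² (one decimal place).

For the Normal–Normal model with known σ², precisions add: τ_n = τ₀ + n/σ².
So 1/σ₀² = 1/4.5269 − 19/88.4 = 0.220902 − 0.214932 = 0.005970.
Hence σ₀² = 1/0.005970 ≈ 167.5.

σ₀² = 167.5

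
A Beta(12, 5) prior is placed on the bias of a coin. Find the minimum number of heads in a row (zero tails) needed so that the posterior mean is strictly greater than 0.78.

After k heads and 0 tails the posterior is Beta(12+k, 5), with mean (12+k)/(12+5+k).
Set (12+k)/(17+k) > 0.78 and solve: k > (0.78·17 − 12)/(1 − 0.78) = 5.727.
The smallest integer exceeding 5.727 is 6, and checking k=6: (18)/(23) = 0.7826 > 0.78.

k = 6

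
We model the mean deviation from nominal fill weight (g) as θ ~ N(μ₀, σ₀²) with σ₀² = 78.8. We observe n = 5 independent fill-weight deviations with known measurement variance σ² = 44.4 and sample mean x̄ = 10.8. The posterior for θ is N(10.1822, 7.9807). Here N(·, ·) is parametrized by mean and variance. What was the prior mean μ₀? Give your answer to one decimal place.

μ₀ = 4.7

The posterior mean is a precision-weighted average: μ_n = (τ₀μ₀ + τ_data·x̄)/(τ₀+τ_data), with τ₀=1/σ₀² and τ_data=n/σ².
Here τ₀ = 1/78.8 = 0.012690 and τ_data = 5/44.4 = 0.112613, so τ_n = 0.125303.
Rearranging for μ₀: μ₀ = (μ_n·τ_n − τ_data·x̄)/τ₀ = (10.1822·0.125303 − 0.112613·10.8) / 0.012690 = 0.059640/0.012690 ≈ 4.7.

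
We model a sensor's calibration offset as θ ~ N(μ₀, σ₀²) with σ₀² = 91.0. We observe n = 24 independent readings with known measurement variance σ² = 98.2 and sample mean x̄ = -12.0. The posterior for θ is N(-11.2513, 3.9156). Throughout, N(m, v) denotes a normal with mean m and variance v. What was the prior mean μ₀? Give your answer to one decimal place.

μ₀ = 5.4

With known observation variance, the Normal–Normal posterior has precision τ_n = τ₀ + n/σ² and mean μ_n = (τ₀μ₀ + (n/σ²)x̄)/τ_n.
Here τ₀ = 1/91.0 = 0.010989 and τ_data = 24/98.2 = 0.244399, so τ_n = 0.255388.
Rearranging for μ₀: μ₀ = (μ_n·τ_n − τ_data·x̄)/τ₀ = (-11.2513·0.255388 − 0.244399·-12.0) / 0.010989 = 0.059341/0.010989 ≈ 5.4.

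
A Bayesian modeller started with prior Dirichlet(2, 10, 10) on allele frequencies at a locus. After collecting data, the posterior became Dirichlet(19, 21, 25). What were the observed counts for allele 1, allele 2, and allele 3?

For a Dirichlet(α) prior with multinomial counts c, the posterior is Dirichlet(α + c) componentwise.
Counts are posterior − prior componentwise: 19−2=17, 21−10=11, 25−10=15.

counts (17, 11, 15)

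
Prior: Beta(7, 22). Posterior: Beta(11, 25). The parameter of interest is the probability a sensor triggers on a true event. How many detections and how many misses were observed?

4 detections and 3 misses

Beta is conjugate to the binomial likelihood: posterior = Beta(α+s, β+f).
So s = 11 − 7 = 4 and f = 25 − 22 = 3.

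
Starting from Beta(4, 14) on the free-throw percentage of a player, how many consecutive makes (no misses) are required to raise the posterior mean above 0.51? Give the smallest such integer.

k = 11

After k makes and 0 misses the posterior is Beta(4+k, 14), with mean (4+k)/(4+14+k).
Set (4+k)/(18+k) > 0.51 and solve: k > (0.51·18 − 4)/(1 − 0.51) = 10.571.
The smallest integer exceeding 10.571 is 11.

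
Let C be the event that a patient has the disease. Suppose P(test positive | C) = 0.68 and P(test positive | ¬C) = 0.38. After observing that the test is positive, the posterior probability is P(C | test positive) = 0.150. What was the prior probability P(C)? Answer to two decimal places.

P(C) = 0.09

Bayes' rule in odds form gives O(C|E) = O(C)·[P(E|C)/P(E|¬C)], hence O(C) = O(C|E)/LR.
Posterior odds = 0.150/(1−0.150) = 0.1765. LR = 0.68/0.38 = 1.7895.
Prior odds = 0.1765/1.7895 = 0.0986, so P(C) = 0.0986/(1+0.0986) ≈ 0.09.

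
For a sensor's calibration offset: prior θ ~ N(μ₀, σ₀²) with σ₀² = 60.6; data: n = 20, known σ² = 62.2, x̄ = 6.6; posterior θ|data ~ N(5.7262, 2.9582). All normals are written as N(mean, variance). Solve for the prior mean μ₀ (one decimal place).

The posterior mean is a precision-weighted average: μ_n = (τ₀μ₀ + τ_data·x̄)/(τ₀+τ_data), with τ₀=1/σ₀² and τ_data=n/σ².
Here τ₀ = 1/60.6 = 0.016502 and τ_data = 20/62.2 = 0.321543, so τ_n = 0.338045.
Rearranging for μ₀: μ₀ = (μ_n·τ_n − τ_data·x̄)/τ₀ = (5.7262·0.338045 − 0.321543·6.6) / 0.016502 = -0.186471/0.016502 ≈ -11.3.

μ₀ = -11.3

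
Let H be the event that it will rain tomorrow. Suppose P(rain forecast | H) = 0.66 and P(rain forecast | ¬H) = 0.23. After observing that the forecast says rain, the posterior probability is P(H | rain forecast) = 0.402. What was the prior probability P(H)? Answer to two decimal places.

Bayes' rule in odds form gives O(H|E) = O(H)·[P(E|H)/P(E|¬H)], hence O(H) = O(H|E)/LR.
Posterior odds = 0.402/(1−0.402) = 0.6722. LR = 0.66/0.23 = 2.8696.
Prior odds = 0.6722/2.8696 = 0.2342, so P(H) = 0.2342/(1+0.2342) ≈ 0.19.

P(H) = 0.19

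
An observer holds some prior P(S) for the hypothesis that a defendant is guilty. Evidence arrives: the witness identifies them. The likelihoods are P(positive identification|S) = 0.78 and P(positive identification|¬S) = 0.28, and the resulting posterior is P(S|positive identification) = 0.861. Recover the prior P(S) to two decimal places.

In odds form, posterior odds = prior odds × likelihood ratio, so prior odds = posterior odds ÷ LR.
Posterior odds = 0.861/(1−0.861) = 6.1942. LR = 0.78/0.28 = 2.7857.
Prior odds = 6.1942/2.7857 = 2.2236, so P(S) = 2.2236/(1+2.2236) ≈ 0.69.

P(S) = 0.69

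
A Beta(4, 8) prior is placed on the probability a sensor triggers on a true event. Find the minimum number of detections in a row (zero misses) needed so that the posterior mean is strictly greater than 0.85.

k = 42

After k detections and 0 misses the posterior is Beta(4+k, 8), with mean (4+k)/(4+8+k).
Set (4+k)/(12+k) > 0.85 and solve: k > (0.85·12 − 4)/(1 − 0.85) = 41.333.
The smallest integer exceeding 41.333 is 42.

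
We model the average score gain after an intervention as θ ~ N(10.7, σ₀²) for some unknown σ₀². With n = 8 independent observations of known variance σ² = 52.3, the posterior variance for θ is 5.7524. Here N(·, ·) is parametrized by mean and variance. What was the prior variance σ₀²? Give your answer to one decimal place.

σ₀² = 47.9

Posterior precision equals prior precision plus data precision: 1/σ_n² = 1/σ₀² + n/σ².
So 1/σ₀² = 1/5.7524 − 8/52.3 = 0.173840 − 0.152964 = 0.020876.
Hence σ₀² = 1/0.020876 ≈ 47.9.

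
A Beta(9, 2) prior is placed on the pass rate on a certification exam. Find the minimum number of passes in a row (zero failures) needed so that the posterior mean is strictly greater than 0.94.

After k passes and 0 failures the posterior is Beta(9+k, 2), with mean (9+k)/(9+2+k).
Set (9+k)/(11+k) > 0.94 and solve: k > (0.94·11 − 9)/(1 − 0.94) = 22.333.
The smallest integer exceeding 22.333 is 23.

k = 23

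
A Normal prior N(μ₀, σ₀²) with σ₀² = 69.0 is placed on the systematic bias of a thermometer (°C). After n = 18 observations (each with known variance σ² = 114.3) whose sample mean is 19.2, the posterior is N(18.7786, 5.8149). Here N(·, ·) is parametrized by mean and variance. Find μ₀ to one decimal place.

μ₀ = 14.2

With known observation variance, the Normal–Normal posterior has precision τ_n = τ₀ + n/σ² and mean μ_n = (τ₀μ₀ + (n/σ²)x̄)/τ_n.
Here τ₀ = 1/69.0 = 0.014493 and τ_data = 18/114.3 = 0.157480, so τ_n = 0.171973.
Rearranging for μ₀: μ₀ = (μ_n·τ_n − τ_data·x̄)/τ₀ = (18.7786·0.171973 − 0.157480·19.2) / 0.014493 = 0.205796/0.014493 ≈ 14.2.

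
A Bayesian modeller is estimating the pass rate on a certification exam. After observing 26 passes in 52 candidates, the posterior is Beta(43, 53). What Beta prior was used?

Beta(17, 27)

Under Beta–binomial conjugacy the posterior parameters are (a+s, b+f).
Subtract the data counts: 43−26=17, 53−26=27.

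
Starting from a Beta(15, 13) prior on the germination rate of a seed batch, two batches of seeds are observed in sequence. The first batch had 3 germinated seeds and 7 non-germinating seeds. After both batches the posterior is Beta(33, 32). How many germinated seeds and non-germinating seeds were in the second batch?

15 germinated seeds and 12 non-germinating seeds

Sequential conjugate updates are equivalent to a single update on the pooled data, so total successes = posterior α − prior α and total failures = posterior β − prior β.
Total across both batches: 33−15=18 germinated seeds, 32−13=19 non-germinating seeds.
Subtract the first batch: 18−3=15 germinated seeds and 19−7=12 non-germinating seeds.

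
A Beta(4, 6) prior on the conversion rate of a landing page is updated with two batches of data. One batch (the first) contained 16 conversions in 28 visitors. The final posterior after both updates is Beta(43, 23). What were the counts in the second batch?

23 conversions and 5 bounces

Sequential conjugate updates are equivalent to a single update on the pooled data, so total successes = posterior α − prior α and total failures = posterior β − prior β.
Total across both batches: 43−4=39 conversions, 23−6=17 bounces.
Subtract the first batch: 39−16=23 conversions and 17−12=5 bounces.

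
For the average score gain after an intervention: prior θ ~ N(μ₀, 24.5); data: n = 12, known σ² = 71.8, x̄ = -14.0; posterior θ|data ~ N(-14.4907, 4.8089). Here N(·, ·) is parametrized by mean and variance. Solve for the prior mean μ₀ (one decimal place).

With known observation variance, the Normal–Normal posterior has precision τ_n = τ₀ + n/σ² and mean μ_n = (τ₀μ₀ + (n/σ²)x̄)/τ_n.
Here τ₀ = 1/24.5 = 0.040816 and τ_data = 12/71.8 = 0.167131, so τ_n = 0.207947.
Rearranging for μ₀: μ₀ = (μ_n·τ_n − τ_data·x̄)/τ₀ = (-14.4907·0.207947 − 0.167131·-14.0) / 0.040816 = -0.673464/0.040816 ≈ -16.5.

μ₀ = -16.5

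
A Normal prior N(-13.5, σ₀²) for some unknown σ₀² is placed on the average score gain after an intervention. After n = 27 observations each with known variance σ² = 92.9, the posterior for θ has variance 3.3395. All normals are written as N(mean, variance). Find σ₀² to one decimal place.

For the Normal–Normal model with known σ², precisions add: τ_n = τ₀ + n/σ².
So 1/σ₀² = 1/3.3395 − 27/92.9 = 0.299446 − 0.290635 = 0.008811.
Hence σ₀² = 1/0.008811 ≈ 113.5.

σ₀² = 113.5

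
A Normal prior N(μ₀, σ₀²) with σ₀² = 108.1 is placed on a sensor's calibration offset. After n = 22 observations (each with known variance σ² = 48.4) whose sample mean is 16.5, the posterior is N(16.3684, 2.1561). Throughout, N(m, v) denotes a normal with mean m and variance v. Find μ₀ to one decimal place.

With known observation variance, the Normal–Normal posterior has precision τ_n = τ₀ + n/σ² and mean μ_n = (τ₀μ₀ + (n/σ²)x̄)/τ_n.
Here τ₀ = 1/108.1 = 0.009251 and τ_data = 22/48.4 = 0.454545, so τ_n = 0.463796.
Rearranging for μ₀: μ₀ = (μ_n·τ_n − τ_data·x̄)/τ₀ = (16.3684·0.463796 − 0.454545·16.5) / 0.009251 = 0.091606/0.009251 ≈ 9.9.

μ₀ = 9.9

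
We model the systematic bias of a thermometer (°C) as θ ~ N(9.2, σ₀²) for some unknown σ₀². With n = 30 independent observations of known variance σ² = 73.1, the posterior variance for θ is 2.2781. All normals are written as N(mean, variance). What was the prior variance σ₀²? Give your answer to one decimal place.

Posterior precision equals prior precision plus data precision: 1/σ_n² = 1/σ₀² + n/σ².
So 1/σ₀² = 1/2.2781 − 30/73.1 = 0.438962 − 0.410397 = 0.028565.
Hence σ₀² = 1/0.028565 ≈ 35.0.

σ₀² = 35.0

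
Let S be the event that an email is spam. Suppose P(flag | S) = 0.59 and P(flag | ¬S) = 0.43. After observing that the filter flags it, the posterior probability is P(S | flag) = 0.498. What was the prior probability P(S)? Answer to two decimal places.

Bayes' rule in odds form gives O(S|E) = O(S)·[P(E|S)/P(E|¬S)], hence O(S) = O(S|E)/LR.
Posterior odds = 0.498/(1−0.498) = 0.9920. LR = 0.59/0.43 = 1.3721.
Prior odds = 0.9920/1.3721 = 0.7230, so P(S) = 0.7230/(1+0.7230) ≈ 0.42.

P(S) = 0.42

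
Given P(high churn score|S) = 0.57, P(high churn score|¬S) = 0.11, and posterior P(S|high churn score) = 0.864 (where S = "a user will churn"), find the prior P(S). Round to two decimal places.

In odds form, posterior odds = prior odds × likelihood ratio, so prior odds = posterior odds ÷ LR.
Posterior odds = 0.864/(1−0.864) = 6.3529. LR = 0.57/0.11 = 5.1818.
Prior odds = 6.3529/5.1818 = 1.2260, so P(S) = 1.2260/(1+1.2260) ≈ 0.55.

P(S) = 0.55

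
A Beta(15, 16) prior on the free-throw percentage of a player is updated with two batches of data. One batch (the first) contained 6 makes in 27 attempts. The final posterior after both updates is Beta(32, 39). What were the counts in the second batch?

Because Beta–binomial updating is additive in the counts, the combined data contributed (α_post−α_prior, β_post−β_prior) successes and failures.
Total across both batches: 32−15=17 makes, 39−16=23 misses.
Subtract the first batch: 17−6=11 makes and 23−21=2 misses.

11 makes and 2 misses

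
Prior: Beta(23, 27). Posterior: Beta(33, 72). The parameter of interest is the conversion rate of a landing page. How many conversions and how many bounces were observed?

Beta is conjugate to the binomial likelihood: posterior = Beta(α+s, β+f).
Match parameters: s=33−23=10, f=72−27=45.

10 conversions and 45 bounces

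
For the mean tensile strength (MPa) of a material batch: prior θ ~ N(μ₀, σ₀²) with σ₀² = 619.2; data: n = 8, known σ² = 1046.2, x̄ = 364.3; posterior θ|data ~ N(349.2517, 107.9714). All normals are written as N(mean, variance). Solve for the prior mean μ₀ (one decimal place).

μ₀ = 278.0

With known observation variance, the Normal–Normal posterior has precision τ_n = τ₀ + n/σ² and mean μ_n = (τ₀μ₀ + (n/σ²)x̄)/τ_n.
Here τ₀ = 1/619.2 = 0.001615 and τ_data = 8/1046.2 = 0.007647, so τ_n = 0.009262.
Rearranging for μ₀: μ₀ = (μ_n·τ_n − τ_data·x̄)/τ₀ = (349.2517·0.009262 − 0.007647·364.3) / 0.001615 = 0.448967/0.001615 ≈ 278.0.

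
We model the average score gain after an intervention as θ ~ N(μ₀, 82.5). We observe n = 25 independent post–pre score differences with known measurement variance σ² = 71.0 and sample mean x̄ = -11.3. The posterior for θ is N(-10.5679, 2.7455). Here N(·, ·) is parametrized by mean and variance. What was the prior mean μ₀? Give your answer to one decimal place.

μ₀ = 10.7

The posterior mean is a precision-weighted average: μ_n = (τ₀μ₀ + τ_data·x̄)/(τ₀+τ_data), with τ₀=1/σ₀² and τ_data=n/σ².
Here τ₀ = 1/82.5 = 0.012121 and τ_data = 25/71.0 = 0.352113, so τ_n = 0.364234.
Rearranging for μ₀: μ₀ = (μ_n·τ_n − τ_data·x̄)/τ₀ = (-10.5679·0.364234 − 0.352113·-11.3) / 0.012121 = 0.129688/0.012121 ≈ 10.7.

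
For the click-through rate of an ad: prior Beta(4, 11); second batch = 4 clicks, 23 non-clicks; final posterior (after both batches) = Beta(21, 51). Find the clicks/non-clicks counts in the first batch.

13 clicks and 17 non-clicks

Sequential conjugate updates are equivalent to a single update on the pooled data, so total successes = posterior α − prior α and total failures = posterior β − prior β.
Total across both batches: 21−4=17 clicks, 51−11=40 non-clicks.
Subtract the second batch: 17−4=13 clicks and 40−23=17 non-clicks.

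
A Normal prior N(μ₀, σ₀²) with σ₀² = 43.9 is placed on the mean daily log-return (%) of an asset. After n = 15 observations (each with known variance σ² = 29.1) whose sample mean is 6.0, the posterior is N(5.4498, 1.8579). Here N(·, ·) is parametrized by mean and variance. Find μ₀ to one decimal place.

With known observation variance, the Normal–Normal posterior has precision τ_n = τ₀ + n/σ² and mean μ_n = (τ₀μ₀ + (n/σ²)x̄)/τ_n.
Here τ₀ = 1/43.9 = 0.022779 and τ_data = 15/29.1 = 0.515464, so τ_n = 0.538243.
Rearranging for μ₀: μ₀ = (μ_n·τ_n − τ_data·x̄)/τ₀ = (5.4498·0.538243 − 0.515464·6.0) / 0.022779 = -0.159467/0.022779 ≈ -7.0.

μ₀ = -7.0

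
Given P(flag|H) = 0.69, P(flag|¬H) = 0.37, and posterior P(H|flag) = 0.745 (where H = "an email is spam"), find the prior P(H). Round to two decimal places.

Bayes' rule in odds form gives O(H|E) = O(H)·[P(E|H)/P(E|¬H)], hence O(H) = O(H|E)/LR.
Posterior odds = 0.745/(1−0.745) = 2.9216. LR = 0.69/0.37 = 1.8649.
Prior odds = 2.9216/1.8649 = 1.5666, so P(H) = 1.5666/(1+1.5666) ≈ 0.61.

P(H) = 0.61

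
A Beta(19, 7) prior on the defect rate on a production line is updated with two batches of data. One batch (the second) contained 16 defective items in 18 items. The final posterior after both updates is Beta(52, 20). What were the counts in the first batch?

17 defective items and 11 good items

Sequential conjugate updates are equivalent to a single update on the pooled data, so total successes = posterior α − prior α and total failures = posterior β − prior β.
Total across both batches: 52−19=33 defective items, 20−7=13 good items.
Subtract the second batch: 33−16=17 defective items and 13−2=11 good items.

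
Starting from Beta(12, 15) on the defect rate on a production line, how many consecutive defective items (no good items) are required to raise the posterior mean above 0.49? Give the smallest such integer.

k = 3

After k defective items and 0 good items the posterior is Beta(12+k, 15), with mean (12+k)/(12+15+k).
Set (12+k)/(27+k) > 0.49 and solve: k > (0.49·27 − 12)/(1 − 0.49) = 2.412.
The smallest integer exceeding 2.412 is 3, and checking k=3: (15)/(30) = 0.5000 > 0.49.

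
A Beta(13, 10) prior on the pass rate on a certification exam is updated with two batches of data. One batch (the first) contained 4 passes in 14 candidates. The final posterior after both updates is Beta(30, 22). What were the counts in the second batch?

Because Beta–binomial updating is additive in the counts, the combined data contributed (α_post−α_prior, β_post−β_prior) successes and failures.
Total across both batches: 30−13=17 passes, 22−10=12 failures.
Subtract the first batch: 17−4=13 passes and 12−10=2 failures.

13 passes and 2 failures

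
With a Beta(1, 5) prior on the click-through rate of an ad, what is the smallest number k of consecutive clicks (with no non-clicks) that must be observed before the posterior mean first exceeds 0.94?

k = 78

After k clicks and 0 non-clicks the posterior is Beta(1+k, 5), with mean (1+k)/(1+5+k).
Set (1+k)/(6+k) > 0.94 and solve: k > (0.94·6 − 1)/(1 − 0.94) = 77.333.
The smallest integer exceeding 77.333 is 78.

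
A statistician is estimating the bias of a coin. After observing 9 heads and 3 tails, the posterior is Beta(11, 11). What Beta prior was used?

Beta(2, 8)

Under Beta–binomial conjugacy the posterior parameters are (a+s, b+f).
So a = 11 − 9 = 2 and b = 11 − 3 = 8.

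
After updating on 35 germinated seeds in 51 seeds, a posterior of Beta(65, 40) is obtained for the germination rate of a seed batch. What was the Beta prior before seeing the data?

Beta is conjugate to the binomial likelihood: posterior = Beta(α+s, β+f).
Subtract the data counts: 65−35=30, 40−16=24.

Beta(30, 24)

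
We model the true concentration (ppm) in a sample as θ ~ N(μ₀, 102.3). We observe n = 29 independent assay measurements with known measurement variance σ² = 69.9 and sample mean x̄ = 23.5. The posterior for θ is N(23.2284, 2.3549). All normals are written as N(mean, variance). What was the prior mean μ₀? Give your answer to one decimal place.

μ₀ = 11.7

With known observation variance, the Normal–Normal posterior has precision τ_n = τ₀ + n/σ² and mean μ_n = (τ₀μ₀ + (n/σ²)x̄)/τ_n.
Here τ₀ = 1/102.3 = 0.009775 and τ_data = 29/69.9 = 0.414878, so τ_n = 0.424653.
Rearranging for μ₀: μ₀ = (μ_n·τ_n − τ_data·x̄)/τ₀ = (23.2284·0.424653 − 0.414878·23.5) / 0.009775 = 0.114377/0.009775 ≈ 11.7.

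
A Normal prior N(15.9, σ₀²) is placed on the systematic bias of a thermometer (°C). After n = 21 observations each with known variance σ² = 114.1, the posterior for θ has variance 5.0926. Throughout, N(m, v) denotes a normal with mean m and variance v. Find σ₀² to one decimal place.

For the Normal–Normal model with known σ², precisions add: τ_n = τ₀ + n/σ².
So 1/σ₀² = 1/5.0926 − 21/114.1 = 0.196363 − 0.184049 = 0.012314.
Hence σ₀² = 1/0.012314 ≈ 81.2.

σ₀² = 81.2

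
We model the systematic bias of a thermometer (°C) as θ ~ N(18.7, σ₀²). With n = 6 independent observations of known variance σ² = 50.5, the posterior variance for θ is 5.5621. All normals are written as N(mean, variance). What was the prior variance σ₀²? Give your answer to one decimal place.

σ₀² = 16.4

For the Normal–Normal model with known σ², precisions add: τ_n = τ₀ + n/σ².
So 1/σ₀² = 1/5.5621 − 6/50.5 = 0.179788 − 0.118812 = 0.060976.
Hence σ₀² = 1/0.060976 ≈ 16.4.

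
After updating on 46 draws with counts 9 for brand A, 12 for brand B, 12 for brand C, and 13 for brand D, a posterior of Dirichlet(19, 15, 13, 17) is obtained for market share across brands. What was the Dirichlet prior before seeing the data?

Dirichlet(10, 3, 1, 4)

For a Dirichlet(α) prior with multinomial counts c, the posterior is Dirichlet(α + c) componentwise.
Subtract each count from the matching posterior parameter: 19−9=10, 15−12=3, 13−12=1, 17−13=4.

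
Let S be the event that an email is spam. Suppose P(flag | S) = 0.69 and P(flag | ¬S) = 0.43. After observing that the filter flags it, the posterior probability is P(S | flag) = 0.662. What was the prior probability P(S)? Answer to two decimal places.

In odds form, posterior odds = prior odds × likelihood ratio, so prior odds = posterior odds ÷ LR.
Posterior odds = 0.662/(1−0.662) = 1.9586. LR = 0.69/0.43 = 1.6047.
Prior odds = 1.9586/1.6047 = 1.2205, so P(S) = 1.2205/(1+1.2205) ≈ 0.55.

P(S) = 0.55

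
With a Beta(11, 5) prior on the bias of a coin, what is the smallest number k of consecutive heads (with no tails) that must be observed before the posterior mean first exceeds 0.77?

k = 6

After k heads and 0 tails the posterior is Beta(11+k, 5), with mean (11+k)/(11+5+k).
Set (11+k)/(16+k) > 0.77 and solve: k > (0.77·16 − 11)/(1 − 0.77) = 5.739.
The smallest integer exceeding 5.739 is 6.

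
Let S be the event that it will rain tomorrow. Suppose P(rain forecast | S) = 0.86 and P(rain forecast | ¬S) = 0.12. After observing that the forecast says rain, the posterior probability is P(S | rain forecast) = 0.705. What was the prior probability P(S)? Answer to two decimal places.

P(S) = 0.25

Bayes' rule in odds form gives O(S|E) = O(S)·[P(E|S)/P(E|¬S)], hence O(S) = O(S|E)/LR.
Posterior odds = 0.705/(1−0.705) = 2.3898. LR = 0.86/0.12 = 7.1667.
Prior odds = 2.3898/7.1667 = 0.3335, so P(S) = 0.3335/(1+0.3335) ≈ 0.25.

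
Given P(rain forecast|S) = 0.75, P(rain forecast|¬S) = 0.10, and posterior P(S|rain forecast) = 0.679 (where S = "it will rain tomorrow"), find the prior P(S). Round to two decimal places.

Bayes' rule in odds form gives O(S|E) = O(S)·[P(E|S)/P(E|¬S)], hence O(S) = O(S|E)/LR.
Posterior odds = 0.679/(1−0.679) = 2.1153. LR = 0.75/0.10 = 7.5000.
Prior odds = 2.1153/7.5000 = 0.2820, so P(S) = 0.2820/(1+0.2820) ≈ 0.22.

P(S) = 0.22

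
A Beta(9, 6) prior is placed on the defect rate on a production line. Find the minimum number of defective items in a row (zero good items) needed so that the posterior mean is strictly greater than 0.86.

k = 28

After k defective items and 0 good items the posterior is Beta(9+k, 6), with mean (9+k)/(9+6+k).
Set (9+k)/(15+k) > 0.86 and solve: k > (0.86·15 − 9)/(1 − 0.86) = 27.857.
The smallest integer exceeding 27.857 is 28.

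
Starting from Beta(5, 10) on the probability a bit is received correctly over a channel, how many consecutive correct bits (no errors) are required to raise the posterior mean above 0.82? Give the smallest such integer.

After k correct bits and 0 errors the posterior is Beta(5+k, 10), with mean (5+k)/(5+10+k).
Set (5+k)/(15+k) > 0.82 and solve: k > (0.82·15 − 5)/(1 − 0.82) = 40.556.
The smallest integer exceeding 40.556 is 41, and checking k=41: (46)/(56) = 0.8214 > 0.82.

k = 41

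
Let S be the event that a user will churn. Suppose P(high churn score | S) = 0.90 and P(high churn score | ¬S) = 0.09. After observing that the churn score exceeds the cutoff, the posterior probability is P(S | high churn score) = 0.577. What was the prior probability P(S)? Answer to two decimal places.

P(S) = 0.12

Bayes' rule in odds form gives O(S|E) = O(S)·[P(E|S)/P(E|¬S)], hence O(S) = O(S|E)/LR.
Posterior odds = 0.577/(1−0.577) = 1.3641. LR = 0.90/0.09 = 10.0000.
Prior odds = 1.3641/10.0000 = 0.1364, so P(S) = 0.1364/(1+0.1364) ≈ 0.12.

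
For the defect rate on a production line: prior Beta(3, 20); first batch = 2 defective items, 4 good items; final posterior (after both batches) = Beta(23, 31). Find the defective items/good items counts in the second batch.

18 defective items and 7 good items

Because Beta–binomial updating is additive in the counts, the combined data contributed (α_post−α_prior, β_post−β_prior) successes and failures.
Total across both batches: 23−3=20 defective items, 31−20=11 good items.
Subtract the first batch: 20−2=18 defective items and 11−4=7 good items.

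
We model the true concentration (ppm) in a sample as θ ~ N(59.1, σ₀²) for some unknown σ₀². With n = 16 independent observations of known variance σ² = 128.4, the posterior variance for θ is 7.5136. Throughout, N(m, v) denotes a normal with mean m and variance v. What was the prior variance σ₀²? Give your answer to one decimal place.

Posterior precision equals prior precision plus data precision: 1/σ_n² = 1/σ₀² + n/σ².
So 1/σ₀² = 1/7.5136 − 16/128.4 = 0.133092 − 0.124611 = 0.008481.
Hence σ₀² = 1/0.008481 ≈ 117.9.

σ₀² = 117.9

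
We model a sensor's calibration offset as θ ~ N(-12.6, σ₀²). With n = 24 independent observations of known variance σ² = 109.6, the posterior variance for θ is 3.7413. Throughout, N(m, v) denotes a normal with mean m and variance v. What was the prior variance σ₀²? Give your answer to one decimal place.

σ₀² = 20.7

Posterior precision equals prior precision plus data precision: 1/σ_n² = 1/σ₀² + n/σ².
So 1/σ₀² = 1/3.7413 − 24/109.6 = 0.267287 − 0.218978 = 0.048309.
Hence σ₀² = 1/0.048309 ≈ 20.7.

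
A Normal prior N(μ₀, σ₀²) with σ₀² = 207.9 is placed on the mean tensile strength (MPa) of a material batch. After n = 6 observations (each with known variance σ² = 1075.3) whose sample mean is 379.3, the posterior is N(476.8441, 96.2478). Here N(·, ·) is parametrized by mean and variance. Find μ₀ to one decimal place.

With known observation variance, the Normal–Normal posterior has precision τ_n = τ₀ + n/σ² and mean μ_n = (τ₀μ₀ + (n/σ²)x̄)/τ_n.
Here τ₀ = 1/207.9 = 0.004810 and τ_data = 6/1075.3 = 0.005580, so τ_n = 0.010390.
Rearranging for μ₀: μ₀ = (μ_n·τ_n − τ_data·x̄)/τ₀ = (476.8441·0.010390 − 0.005580·379.3) / 0.004810 = 2.837916/0.004810 ≈ 590.0.

μ₀ = 590.0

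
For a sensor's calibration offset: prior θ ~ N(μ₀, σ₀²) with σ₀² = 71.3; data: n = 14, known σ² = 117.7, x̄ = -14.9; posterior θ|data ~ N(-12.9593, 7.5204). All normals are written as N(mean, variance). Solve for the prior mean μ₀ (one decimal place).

With known observation variance, the Normal–Normal posterior has precision τ_n = τ₀ + n/σ² and mean μ_n = (τ₀μ₀ + (n/σ²)x̄)/τ_n.
Here τ₀ = 1/71.3 = 0.014025 and τ_data = 14/117.7 = 0.118946, so τ_n = 0.132971.
Rearranging for μ₀: μ₀ = (μ_n·τ_n − τ_data·x̄)/τ₀ = (-12.9593·0.132971 − 0.118946·-14.9) / 0.014025 = 0.049084/0.014025 ≈ 3.5.

μ₀ = 3.5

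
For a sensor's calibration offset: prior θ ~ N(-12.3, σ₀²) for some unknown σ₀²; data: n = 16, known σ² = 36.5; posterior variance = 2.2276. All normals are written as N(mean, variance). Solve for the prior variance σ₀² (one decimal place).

For the Normal–Normal model with known σ², precisions add: τ_n = τ₀ + n/σ².
So 1/σ₀² = 1/2.2276 − 16/36.5 = 0.448914 − 0.438356 = 0.010558.
Hence σ₀² = 1/0.010558 ≈ 94.7.

σ₀² = 94.7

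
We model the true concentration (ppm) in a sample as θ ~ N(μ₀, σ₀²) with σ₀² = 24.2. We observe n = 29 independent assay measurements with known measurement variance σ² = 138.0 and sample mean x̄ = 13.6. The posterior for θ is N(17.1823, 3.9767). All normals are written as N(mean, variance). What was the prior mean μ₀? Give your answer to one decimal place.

μ₀ = 35.4

With known observation variance, the Normal–Normal posterior has precision τ_n = τ₀ + n/σ² and mean μ_n = (τ₀μ₀ + (n/σ²)x̄)/τ_n.
Here τ₀ = 1/24.2 = 0.041322 and τ_data = 29/138.0 = 0.210145, so τ_n = 0.251467.
Rearranging for μ₀: μ₀ = (μ_n·τ_n − τ_data·x̄)/τ₀ = (17.1823·0.251467 − 0.210145·13.6) / 0.041322 = 1.462809/0.041322 ≈ 35.4.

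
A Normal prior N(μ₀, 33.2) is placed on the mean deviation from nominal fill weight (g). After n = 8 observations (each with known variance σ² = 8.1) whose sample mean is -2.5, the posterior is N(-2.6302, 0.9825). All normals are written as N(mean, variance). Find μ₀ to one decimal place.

With known observation variance, the Normal–Normal posterior has precision τ_n = τ₀ + n/σ² and mean μ_n = (τ₀μ₀ + (n/σ²)x̄)/τ_n.
Here τ₀ = 1/33.2 = 0.030120 and τ_data = 8/8.1 = 0.987654, so τ_n = 1.017774.
Rearranging for μ₀: μ₀ = (μ_n·τ_n − τ_data·x̄)/τ₀ = (-2.6302·1.017774 − 0.987654·-2.5) / 0.030120 = -0.207814/0.030120 ≈ -6.9.

μ₀ = -6.9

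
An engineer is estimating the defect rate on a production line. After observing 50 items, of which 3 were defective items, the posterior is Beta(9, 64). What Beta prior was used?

Beta(6, 17)

Beta is conjugate to the binomial likelihood: posterior = Beta(α+s, β+f).
Subtract the data counts: 9−3=6, 64−47=17.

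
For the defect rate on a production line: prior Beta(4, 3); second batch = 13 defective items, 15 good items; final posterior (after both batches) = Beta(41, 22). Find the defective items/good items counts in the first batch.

Sequential conjugate updates are equivalent to a single update on the pooled data, so total successes = posterior α − prior α and total failures = posterior β − prior β.
Total across both batches: 41−4=37 defective items, 22−3=19 good items.
Subtract the second batch: 37−13=24 defective items and 19−15=4 good items.

24 defective items and 4 good items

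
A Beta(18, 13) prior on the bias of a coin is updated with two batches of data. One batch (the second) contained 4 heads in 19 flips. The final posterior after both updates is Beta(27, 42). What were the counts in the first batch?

Sequential conjugate updates are equivalent to a single update on the pooled data, so total successes = posterior α − prior α and total failures = posterior β − prior β.
Total across both batches: 27−18=9 heads, 42−13=29 tails.
Subtract the second batch: 9−4=5 heads and 29−15=14 tails.

5 heads and 14 tails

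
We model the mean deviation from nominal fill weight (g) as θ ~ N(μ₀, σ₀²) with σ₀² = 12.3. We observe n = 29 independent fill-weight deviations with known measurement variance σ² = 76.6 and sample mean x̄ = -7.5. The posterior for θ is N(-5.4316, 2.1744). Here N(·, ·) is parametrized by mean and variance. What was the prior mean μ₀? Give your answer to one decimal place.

μ₀ = 4.2

The posterior mean is a precision-weighted average: μ_n = (τ₀μ₀ + τ_data·x̄)/(τ₀+τ_data), with τ₀=1/σ₀² and τ_data=n/σ².
Here τ₀ = 1/12.3 = 0.081301 and τ_data = 29/76.6 = 0.378590, so τ_n = 0.459891.
Rearranging for μ₀: μ₀ = (μ_n·τ_n − τ_data·x̄)/τ₀ = (-5.4316·0.459891 − 0.378590·-7.5) / 0.081301 = 0.341481/0.081301 ≈ 4.2.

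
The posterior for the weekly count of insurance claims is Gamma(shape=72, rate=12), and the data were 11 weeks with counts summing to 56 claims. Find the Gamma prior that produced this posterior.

Gamma(shape=16, rate=1)

Gamma–Poisson conjugacy: posterior shape = α + Σxᵢ, posterior rate = β + n.
So α = 72 − 56 = 16 and β = 12 − 11 = 1.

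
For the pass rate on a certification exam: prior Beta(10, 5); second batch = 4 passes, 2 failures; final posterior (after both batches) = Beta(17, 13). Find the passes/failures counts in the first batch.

3 passes and 6 failures

Because Beta–binomial updating is additive in the counts, the combined data contributed (α_post−α_prior, β_post−β_prior) successes and failures.
Total across both batches: 17−10=7 passes, 13−5=8 failures.
Subtract the second batch: 7−4=3 passes and 8−2=6 failures.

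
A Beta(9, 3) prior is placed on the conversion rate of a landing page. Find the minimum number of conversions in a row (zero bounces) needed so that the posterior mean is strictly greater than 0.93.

After k conversions and 0 bounces the posterior is Beta(9+k, 3), with mean (9+k)/(9+3+k).
Set (9+k)/(12+k) > 0.93 and solve: k > (0.93·12 − 9)/(1 − 0.93) = 30.857.
The smallest integer exceeding 30.857 is 31, and checking k=31: (40)/(43) = 0.9302 > 0.93.

k = 31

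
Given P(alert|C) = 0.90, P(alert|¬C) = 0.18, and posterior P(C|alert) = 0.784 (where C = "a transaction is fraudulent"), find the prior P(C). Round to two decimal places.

Bayes' rule in odds form gives O(C|E) = O(C)·[P(E|C)/P(E|¬C)], hence O(C) = O(C|E)/LR.
Posterior odds = 0.784/(1−0.784) = 3.6296. LR = 0.90/0.18 = 5.0000.
Prior odds = 3.6296/5.0000 = 0.7259, so P(C) = 0.7259/(1+0.7259) ≈ 0.42.

P(C) = 0.42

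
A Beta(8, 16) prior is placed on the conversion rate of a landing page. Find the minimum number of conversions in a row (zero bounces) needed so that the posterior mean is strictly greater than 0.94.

After k conversions and 0 bounces the posterior is Beta(8+k, 16), with mean (8+k)/(8+16+k).
Set (8+k)/(24+k) > 0.94 and solve: k > (0.94·24 − 8)/(1 − 0.94) = 242.667.
The smallest integer exceeding 242.667 is 243, and checking k=243: (251)/(267) = 0.9401 > 0.94.

k = 243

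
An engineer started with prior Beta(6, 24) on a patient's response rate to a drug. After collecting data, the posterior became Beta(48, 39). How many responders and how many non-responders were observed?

42 responders and 15 non-responders

A Beta(a, b) prior with s successes and f failures in binomial data gives a Beta(a+s, b+f) posterior.
Match parameters: s=48−6=42, f=39−24=15.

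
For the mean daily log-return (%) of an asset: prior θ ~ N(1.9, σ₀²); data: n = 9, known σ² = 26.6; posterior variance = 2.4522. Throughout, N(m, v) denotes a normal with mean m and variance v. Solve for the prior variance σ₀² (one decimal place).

For the Normal–Normal model with known σ², precisions add: τ_n = τ₀ + n/σ².
So 1/σ₀² = 1/2.4522 − 9/26.6 = 0.407797 − 0.338346 = 0.069451.
Hence σ₀² = 1/0.069451 ≈ 14.4.

σ₀² = 14.4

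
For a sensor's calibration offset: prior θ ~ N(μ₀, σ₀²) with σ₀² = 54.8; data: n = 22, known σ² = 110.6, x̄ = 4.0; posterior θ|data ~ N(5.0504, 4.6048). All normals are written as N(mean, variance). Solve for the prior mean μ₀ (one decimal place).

With known observation variance, the Normal–Normal posterior has precision τ_n = τ₀ + n/σ² and mean μ_n = (τ₀μ₀ + (n/σ²)x̄)/τ_n.
Here τ₀ = 1/54.8 = 0.018248 and τ_data = 22/110.6 = 0.198915, so τ_n = 0.217163.
Rearranging for μ₀: μ₀ = (μ_n·τ_n − τ_data·x̄)/τ₀ = (5.0504·0.217163 − 0.198915·4.0) / 0.018248 = 0.301100/0.018248 ≈ 16.5.

μ₀ = 16.5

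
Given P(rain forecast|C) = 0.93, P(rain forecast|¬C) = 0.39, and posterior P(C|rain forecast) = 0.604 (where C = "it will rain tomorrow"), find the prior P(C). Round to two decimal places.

Bayes' rule in odds form gives O(C|E) = O(C)·[P(E|C)/P(E|¬C)], hence O(C) = O(C|E)/LR.
Posterior odds = 0.604/(1−0.604) = 1.5253. LR = 0.93/0.39 = 2.3846.
Prior odds = 1.5253/2.3846 = 0.6396, so P(C) = 0.6396/(1+0.6396) ≈ 0.39.

P(C) = 0.39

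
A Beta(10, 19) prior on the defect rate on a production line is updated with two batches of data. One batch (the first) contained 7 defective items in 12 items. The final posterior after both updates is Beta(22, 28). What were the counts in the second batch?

Because Beta–binomial updating is additive in the counts, the combined data contributed (α_post−α_prior, β_post−β_prior) successes and failures.
Total across both batches: 22−10=12 defective items, 28−19=9 good items.
Subtract the first batch: 12−7=5 defective items and 9−5=4 good items.

5 defective items and 4 good items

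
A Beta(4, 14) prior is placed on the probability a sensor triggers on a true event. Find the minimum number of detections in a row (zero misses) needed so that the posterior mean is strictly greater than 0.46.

k = 8

After k detections and 0 misses the posterior is Beta(4+k, 14), with mean (4+k)/(4+14+k).
Set (4+k)/(18+k) > 0.46 and solve: k > (0.46·18 − 4)/(1 − 0.46) = 7.926.
The smallest integer exceeding 7.926 is 8.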